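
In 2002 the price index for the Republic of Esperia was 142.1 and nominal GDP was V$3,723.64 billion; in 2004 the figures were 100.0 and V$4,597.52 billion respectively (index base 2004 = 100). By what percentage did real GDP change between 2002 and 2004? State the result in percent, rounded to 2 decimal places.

Real GDP 2002 = 3723.64 / 1.421 = 2620.44.
Real GDP 2004 = 4597.52 / 1.000 = 4597.52.
Real growth = 4597.52 / 2620.44 − 1 = 0.7545.

75.45%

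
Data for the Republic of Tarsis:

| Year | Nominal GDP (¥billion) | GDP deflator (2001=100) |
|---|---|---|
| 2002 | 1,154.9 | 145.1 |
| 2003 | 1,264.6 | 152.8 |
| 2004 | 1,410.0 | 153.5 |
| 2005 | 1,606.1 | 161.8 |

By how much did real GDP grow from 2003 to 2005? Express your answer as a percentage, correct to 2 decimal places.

Real GDP 2003 = 1264.6/1.528 = 827.62.
Real GDP 2005 = 1606.1/1.618 = 992.65.
Change = 992.65/827.62 − 1 = 0.1994.

19.94%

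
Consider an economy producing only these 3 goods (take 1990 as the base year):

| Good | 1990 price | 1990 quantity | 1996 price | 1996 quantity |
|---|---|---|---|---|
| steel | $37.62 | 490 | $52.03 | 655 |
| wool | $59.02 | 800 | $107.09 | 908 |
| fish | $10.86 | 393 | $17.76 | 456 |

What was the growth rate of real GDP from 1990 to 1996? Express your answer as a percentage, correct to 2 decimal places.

Real GDP 1990 = Nominal GDP 1990 = 37.62·490 + 59.02·800 + 10.86·393 = 69917.78.
Real GDP 1996 (at 1990 prices) = 37.62·655 + 59.02·908 + 10.86·456 = 83183.42.
Real growth = 83183.42/69917.78 − 1 = 0.1897.

18.97%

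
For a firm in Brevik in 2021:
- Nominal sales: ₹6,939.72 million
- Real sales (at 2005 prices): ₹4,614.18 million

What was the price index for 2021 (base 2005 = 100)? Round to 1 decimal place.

price index = (Nominal / Real) × 100 = 6939.72 / 4614.18 × 100 = 150.40.

150.4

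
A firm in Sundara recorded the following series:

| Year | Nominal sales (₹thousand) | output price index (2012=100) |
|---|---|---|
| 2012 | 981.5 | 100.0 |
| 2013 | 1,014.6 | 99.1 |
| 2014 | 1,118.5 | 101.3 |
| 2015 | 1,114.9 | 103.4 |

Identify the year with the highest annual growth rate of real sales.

2014

2013: real = 1014.6/0.991 = 1023.81; growth vs 2012 (981.50) = 4.31%.
2014: real = 1118.5/1.013 = 1104.15; growth vs 2013 (1023.81) = 7.85%.
2015: real = 1114.9/1.034 = 1078.24; growth vs 2014 (1104.15) = -2.35%.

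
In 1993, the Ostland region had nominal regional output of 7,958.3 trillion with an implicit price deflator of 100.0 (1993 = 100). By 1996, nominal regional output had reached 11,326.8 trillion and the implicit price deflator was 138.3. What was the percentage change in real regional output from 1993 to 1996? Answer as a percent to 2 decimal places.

2.91%

Deflate each year: 1993 → 7958.3/1.000 = 7958.30; 1996 → 11326.8/1.383 = 8190.02.
So real regional output changed by 8190.02/7958.30 − 1 = 0.0291, i.e. 2.91%.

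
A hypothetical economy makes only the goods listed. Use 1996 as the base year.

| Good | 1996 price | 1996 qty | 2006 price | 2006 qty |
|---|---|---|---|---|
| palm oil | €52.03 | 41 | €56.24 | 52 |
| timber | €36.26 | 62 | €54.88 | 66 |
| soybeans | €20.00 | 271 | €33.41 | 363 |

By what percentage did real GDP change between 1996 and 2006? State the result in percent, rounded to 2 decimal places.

Real GDP 1996 = Nominal GDP 1996 = 52.03·41 + 36.26·62 + 20.00·271 = 9801.35.
Real GDP 2006 (at 1996 prices) = 52.03·52 + 36.26·66 + 20.00·363 = 12358.72.
Real growth = 12358.72/9801.35 − 1 = 0.2609.

26.09%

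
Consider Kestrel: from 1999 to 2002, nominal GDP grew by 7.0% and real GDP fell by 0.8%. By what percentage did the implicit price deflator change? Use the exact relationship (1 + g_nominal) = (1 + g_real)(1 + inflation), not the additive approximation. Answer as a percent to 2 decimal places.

(1 + g_nom) = (1 + g_real)(1 + π), so π = 1.0700 / 0.9920 − 1 = 0.07863.

7.86%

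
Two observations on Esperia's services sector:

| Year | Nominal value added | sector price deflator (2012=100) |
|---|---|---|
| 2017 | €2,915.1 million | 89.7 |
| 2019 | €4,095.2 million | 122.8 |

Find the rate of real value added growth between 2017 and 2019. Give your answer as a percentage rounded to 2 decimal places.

2.62%

Real value added 2017 = 2915.1 / 0.897 = 3249.83.
Real value added 2019 = 4095.2 / 1.228 = 3334.85.
Real growth = 3334.85 / 3249.83 − 1 = 0.0262.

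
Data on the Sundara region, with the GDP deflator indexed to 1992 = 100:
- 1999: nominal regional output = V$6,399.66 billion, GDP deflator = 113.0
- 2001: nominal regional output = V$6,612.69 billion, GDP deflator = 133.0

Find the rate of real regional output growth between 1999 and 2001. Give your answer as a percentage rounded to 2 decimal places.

-12.21%

Deflate each year: 1999 → 6399.66/1.130 = 5663.42; 2001 → 6612.69/1.330 = 4971.95.
So real regional output changed by 4971.95/5663.42 − 1 = -0.1221, i.e. -12.21%.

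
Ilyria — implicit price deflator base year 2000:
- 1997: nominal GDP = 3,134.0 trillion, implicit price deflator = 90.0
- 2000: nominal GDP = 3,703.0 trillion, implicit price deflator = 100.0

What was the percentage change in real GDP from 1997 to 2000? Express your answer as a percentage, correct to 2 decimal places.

Real GDP 1997 = 3134.0 / 0.900 = 3482.22.
Real GDP 2000 = 3703.0 / 1.000 = 3703.00.
Real growth = 3703.00 / 3482.22 − 1 = 0.0634.

6.34%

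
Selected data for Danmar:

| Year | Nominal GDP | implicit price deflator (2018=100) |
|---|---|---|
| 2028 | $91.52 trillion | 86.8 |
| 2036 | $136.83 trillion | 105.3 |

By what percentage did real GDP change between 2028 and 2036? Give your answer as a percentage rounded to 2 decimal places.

23.24%

Deflate each year: 2028 → 91.52/0.868 = 105.44; 2036 → 136.83/1.053 = 129.94.
So real GDP changed by 129.94/105.44 − 1 = 0.2324, i.e. 23.24%.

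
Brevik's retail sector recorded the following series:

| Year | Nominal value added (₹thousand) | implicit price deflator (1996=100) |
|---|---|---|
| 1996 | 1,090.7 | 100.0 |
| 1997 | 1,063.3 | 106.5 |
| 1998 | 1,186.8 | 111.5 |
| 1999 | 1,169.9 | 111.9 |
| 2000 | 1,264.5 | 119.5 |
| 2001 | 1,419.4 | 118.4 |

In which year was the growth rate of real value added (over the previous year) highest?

2001

1997: real = 1063.3/1.065 = 998.40; growth vs 1996 (1090.70) = -8.46%.
1998: real = 1186.8/1.115 = 1064.39; growth vs 1997 (998.40) = 6.61%.
1999: real = 1169.9/1.119 = 1045.49; growth vs 1998 (1064.39) = -1.78%.
2000: real = 1264.5/1.195 = 1058.16; growth vs 1999 (1045.49) = 1.21%.
2001: real = 1419.4/1.184 = 1198.82; growth vs 2000 (1058.16) = 13.29%.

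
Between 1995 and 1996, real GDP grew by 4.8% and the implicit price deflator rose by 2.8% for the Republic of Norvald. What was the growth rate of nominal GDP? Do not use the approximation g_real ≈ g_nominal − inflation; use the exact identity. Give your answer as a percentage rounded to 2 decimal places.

(1 + g_nom) = (1 + g_real)(1 + π) = 1.0480 × 1.0280 = 1.07734.

7.73%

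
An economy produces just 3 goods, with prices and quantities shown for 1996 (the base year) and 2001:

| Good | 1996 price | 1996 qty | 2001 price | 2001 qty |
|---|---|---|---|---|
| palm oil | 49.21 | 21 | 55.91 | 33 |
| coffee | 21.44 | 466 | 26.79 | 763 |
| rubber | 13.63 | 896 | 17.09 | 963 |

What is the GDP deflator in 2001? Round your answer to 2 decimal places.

124.54

Nominal GDP 2001 = 55.91·33 + 26.79·763 + 17.09·963 = 38743.47.
Real GDP 2001 (at 1996 prices) = 49.21·33 + 21.44·763 + 13.63·963 = 31108.34.
Deflator = Nominal/Real × 100 = 38743.47/31108.34 × 100 = 124.544.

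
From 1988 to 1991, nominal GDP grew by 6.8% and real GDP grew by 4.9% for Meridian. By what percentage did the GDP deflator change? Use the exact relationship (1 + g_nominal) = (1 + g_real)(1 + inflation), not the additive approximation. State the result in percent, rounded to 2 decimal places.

(1 + g_nom) = (1 + g_real)(1 + π), so π = 1.0680 / 1.0490 − 1 = 0.01811.

1.81%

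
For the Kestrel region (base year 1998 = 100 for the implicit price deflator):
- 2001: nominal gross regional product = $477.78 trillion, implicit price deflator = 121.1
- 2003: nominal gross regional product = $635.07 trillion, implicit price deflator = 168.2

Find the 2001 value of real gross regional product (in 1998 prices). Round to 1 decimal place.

Real gross regional product = Nominal / (implicit price deflator/100) = 477.78 / 1.211 = 394.53.

$394.5 trillion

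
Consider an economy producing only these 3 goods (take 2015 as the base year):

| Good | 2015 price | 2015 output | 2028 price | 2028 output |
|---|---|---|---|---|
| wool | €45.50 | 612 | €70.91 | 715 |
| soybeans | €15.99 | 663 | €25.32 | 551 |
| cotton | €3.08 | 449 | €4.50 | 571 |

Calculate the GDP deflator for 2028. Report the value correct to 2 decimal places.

155.96

Nominal GDP 2028 = 70.91·715 + 25.32·551 + 4.50·571 = 67221.47.
Real GDP 2028 (at 2015 prices) = 45.50·715 + 15.99·551 + 3.08·571 = 43101.67.
Deflator = Nominal/Real × 100 = 67221.47/43101.67 × 100 = 155.960.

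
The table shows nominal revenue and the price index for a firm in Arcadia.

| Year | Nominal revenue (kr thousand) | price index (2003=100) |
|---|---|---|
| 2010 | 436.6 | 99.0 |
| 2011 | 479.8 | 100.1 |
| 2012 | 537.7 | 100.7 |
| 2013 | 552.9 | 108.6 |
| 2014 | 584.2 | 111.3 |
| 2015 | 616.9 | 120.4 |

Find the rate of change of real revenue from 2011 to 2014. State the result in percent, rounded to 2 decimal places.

Real revenue 2011 = 479.8/1.001 = 479.32.
Real revenue 2014 = 584.2/1.113 = 524.89.
Change = 524.89/479.32 − 1 = 0.0951.

9.51%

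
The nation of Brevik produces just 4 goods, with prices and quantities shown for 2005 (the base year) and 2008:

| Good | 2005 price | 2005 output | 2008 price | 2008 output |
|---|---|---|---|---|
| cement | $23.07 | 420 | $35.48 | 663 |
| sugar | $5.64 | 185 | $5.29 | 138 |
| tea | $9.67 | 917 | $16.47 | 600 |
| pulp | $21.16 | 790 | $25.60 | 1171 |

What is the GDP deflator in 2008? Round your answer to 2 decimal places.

Nominal GDP 2008 = 35.48·663 + 5.29·138 + 16.47·600 + 25.60·1171 = 64112.86.
Real GDP 2008 (at 2005 prices) = 23.07·663 + 5.64·138 + 9.67·600 + 21.16·1171 = 46654.09.
Deflator = Nominal/Real × 100 = 64112.86/46654.09 × 100 = 137.422.

137.42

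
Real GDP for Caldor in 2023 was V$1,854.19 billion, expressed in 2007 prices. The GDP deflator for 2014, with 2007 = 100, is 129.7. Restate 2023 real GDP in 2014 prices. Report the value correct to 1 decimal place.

V$2,404.9 billion

Real GDP in 2014 prices = Real GDP in 2007 prices × (P_2014/P_2007) = 1854.19 × 1.297 = 2404.88.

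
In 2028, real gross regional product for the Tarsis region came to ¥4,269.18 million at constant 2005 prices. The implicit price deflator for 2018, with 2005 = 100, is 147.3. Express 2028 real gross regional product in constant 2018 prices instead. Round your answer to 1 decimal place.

¥6,288.5 million

Real gross regional product in 2018 prices = Real gross regional product in 2005 prices × (P_2018/P_2005) = 4269.18 × 1.473 = 6288.50.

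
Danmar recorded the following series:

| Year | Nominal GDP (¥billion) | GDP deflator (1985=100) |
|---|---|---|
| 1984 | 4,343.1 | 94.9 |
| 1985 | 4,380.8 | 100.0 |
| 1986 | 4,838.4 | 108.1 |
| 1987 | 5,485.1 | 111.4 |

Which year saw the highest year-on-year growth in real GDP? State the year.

1987

1985: real = 4380.8/1.000 = 4380.80; growth vs 1984 (4576.50) = -4.28%.
1986: real = 4838.4/1.081 = 4475.86; growth vs 1985 (4380.80) = 2.17%.
1987: real = 5485.1/1.114 = 4923.79; growth vs 1986 (4475.86) = 10.01%.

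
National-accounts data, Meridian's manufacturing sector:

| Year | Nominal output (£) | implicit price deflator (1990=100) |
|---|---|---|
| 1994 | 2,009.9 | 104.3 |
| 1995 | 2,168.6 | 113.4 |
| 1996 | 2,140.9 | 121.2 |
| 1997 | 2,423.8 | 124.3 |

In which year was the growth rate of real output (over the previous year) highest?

1995: real = 2168.6/1.134 = 1912.35; growth vs 1994 (1927.04) = -0.76%.
1996: real = 2140.9/1.212 = 1766.42; growth vs 1995 (1912.35) = -7.63%.
1997: real = 2423.8/1.243 = 1949.96; growth vs 1996 (1766.42) = 10.39%.

1997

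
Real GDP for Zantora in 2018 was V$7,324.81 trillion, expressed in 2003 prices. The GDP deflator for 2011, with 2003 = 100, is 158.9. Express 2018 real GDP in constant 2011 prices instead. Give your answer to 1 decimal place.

Real GDP in 2011 prices = Real GDP in 2003 prices × (P_2011/P_2003) = 7324.81 × 1.589 = 11639.12.

V$11,639.1 trillion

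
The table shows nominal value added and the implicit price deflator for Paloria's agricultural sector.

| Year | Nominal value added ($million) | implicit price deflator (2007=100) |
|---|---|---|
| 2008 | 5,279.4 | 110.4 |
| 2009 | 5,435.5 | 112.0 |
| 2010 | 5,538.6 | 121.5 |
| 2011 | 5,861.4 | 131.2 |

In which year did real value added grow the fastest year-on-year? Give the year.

2009

2009: real = 5435.5/1.120 = 4853.13; growth vs 2008 (4782.07) = 1.49%.
2010: real = 5538.6/1.215 = 4558.52; growth vs 2009 (4853.13) = -6.07%.
2011: real = 5861.4/1.312 = 4467.53; growth vs 2010 (4558.52) = -2.00%.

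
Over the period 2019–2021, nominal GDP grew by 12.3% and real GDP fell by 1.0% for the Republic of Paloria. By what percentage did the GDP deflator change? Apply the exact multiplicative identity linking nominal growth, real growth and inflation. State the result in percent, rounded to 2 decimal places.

13.43%

(1 + g_nom) = (1 + g_real)(1 + π), so π = 1.1230 / 0.9900 − 1 = 0.13434.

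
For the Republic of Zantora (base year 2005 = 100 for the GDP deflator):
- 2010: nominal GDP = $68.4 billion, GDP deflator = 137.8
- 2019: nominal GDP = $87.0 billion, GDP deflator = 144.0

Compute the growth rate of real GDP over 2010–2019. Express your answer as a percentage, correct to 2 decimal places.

Deflate each year: 2010 → 68.4/1.378 = 49.64; 2019 → 87.0/1.440 = 60.42.
So real GDP changed by 60.42/49.64 − 1 = 0.2172, i.e. 21.72%.

21.72%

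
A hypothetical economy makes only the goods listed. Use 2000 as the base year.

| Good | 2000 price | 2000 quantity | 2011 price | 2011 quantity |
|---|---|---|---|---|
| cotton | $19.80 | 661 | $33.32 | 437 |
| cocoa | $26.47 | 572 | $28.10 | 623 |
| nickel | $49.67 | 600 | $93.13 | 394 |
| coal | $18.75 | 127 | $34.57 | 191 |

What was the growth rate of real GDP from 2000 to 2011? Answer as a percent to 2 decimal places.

Real GDP 2000 = Nominal GDP 2000 = 19.80·661 + 26.47·572 + 49.67·600 + 18.75·127 = 60411.89.
Real GDP 2011 (at 2000 prices) = 19.80·437 + 26.47·623 + 49.67·394 + 18.75·191 = 48294.64.
Real growth = 48294.64/60411.89 − 1 = -0.2006.

-20.06%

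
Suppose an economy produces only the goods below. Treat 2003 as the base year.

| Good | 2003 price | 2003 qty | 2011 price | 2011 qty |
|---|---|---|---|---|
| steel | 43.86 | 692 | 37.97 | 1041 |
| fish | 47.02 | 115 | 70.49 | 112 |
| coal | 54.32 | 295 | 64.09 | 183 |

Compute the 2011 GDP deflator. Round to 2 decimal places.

97.18

Nominal GDP 2011 = 37.97·1041 + 70.49·112 + 64.09·183 = 59150.12.
Real GDP 2011 (at 2003 prices) = 43.86·1041 + 47.02·112 + 54.32·183 = 60865.06.
Deflator = Nominal/Real × 100 = 59150.12/60865.06 × 100 = 97.182.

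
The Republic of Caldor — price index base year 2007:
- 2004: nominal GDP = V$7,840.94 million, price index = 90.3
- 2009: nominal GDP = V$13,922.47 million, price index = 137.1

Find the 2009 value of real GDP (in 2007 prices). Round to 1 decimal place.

V$10,155.0 million

Real GDP = Nominal / (price index/100) = 13922.47 / 1.371 = 10154.97.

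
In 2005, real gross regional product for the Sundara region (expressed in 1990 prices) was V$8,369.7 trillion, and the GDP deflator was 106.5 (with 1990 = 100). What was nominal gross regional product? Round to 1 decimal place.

V$8,913.7 trillion

Nominal gross regional product = Real × (GDP deflator/100) = 8369.7 × 1.065 = 8913.73.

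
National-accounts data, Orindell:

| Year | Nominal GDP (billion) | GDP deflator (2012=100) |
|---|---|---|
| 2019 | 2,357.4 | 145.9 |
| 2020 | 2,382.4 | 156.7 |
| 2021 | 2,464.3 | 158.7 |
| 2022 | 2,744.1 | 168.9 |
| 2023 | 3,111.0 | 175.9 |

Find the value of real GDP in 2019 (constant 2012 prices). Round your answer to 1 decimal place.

1,615.8 billion

Real GDP 2019 = 2357.4 / 1.459 = 1615.76.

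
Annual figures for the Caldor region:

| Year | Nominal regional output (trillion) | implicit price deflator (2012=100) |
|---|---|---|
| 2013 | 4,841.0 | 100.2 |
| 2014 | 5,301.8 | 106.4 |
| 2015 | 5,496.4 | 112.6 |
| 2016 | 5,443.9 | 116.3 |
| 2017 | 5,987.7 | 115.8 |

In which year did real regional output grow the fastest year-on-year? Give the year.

2017

2014: real = 5301.8/1.064 = 4982.89; growth vs 2013 (4831.34) = 3.14%.
2015: real = 5496.4/1.126 = 4881.35; growth vs 2014 (4982.89) = -2.04%.
2016: real = 5443.9/1.163 = 4680.91; growth vs 2015 (4881.35) = -4.11%.
2017: real = 5987.7/1.158 = 5170.73; growth vs 2016 (4680.91) = 10.46%.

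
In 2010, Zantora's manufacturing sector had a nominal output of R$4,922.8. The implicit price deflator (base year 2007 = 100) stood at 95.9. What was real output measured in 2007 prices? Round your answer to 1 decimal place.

R$5,133.3

Real output = Nominal / (implicit price deflator/100) = 4922.8 / 0.959 = 5133.26.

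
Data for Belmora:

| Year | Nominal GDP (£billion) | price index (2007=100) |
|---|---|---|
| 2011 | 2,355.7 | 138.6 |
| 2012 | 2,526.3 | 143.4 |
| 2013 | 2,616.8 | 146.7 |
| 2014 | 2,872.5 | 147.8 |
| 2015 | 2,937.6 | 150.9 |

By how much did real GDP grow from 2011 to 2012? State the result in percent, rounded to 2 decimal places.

Real GDP 2011 = 2355.7/1.386 = 1699.64.
Real GDP 2012 = 2526.3/1.434 = 1761.72.
Change = 1761.72/1699.64 − 1 = 0.0365.

3.65%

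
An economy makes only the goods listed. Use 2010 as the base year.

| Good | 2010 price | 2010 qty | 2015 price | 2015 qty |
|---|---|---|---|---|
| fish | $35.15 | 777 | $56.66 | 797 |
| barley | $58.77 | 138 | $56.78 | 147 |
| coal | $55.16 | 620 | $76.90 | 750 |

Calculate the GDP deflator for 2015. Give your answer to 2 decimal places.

142.49

Nominal GDP 2015 = 56.66·797 + 56.78·147 + 76.90·750 = 111179.68.
Real GDP 2015 (at 2010 prices) = 35.15·797 + 58.77·147 + 55.16·750 = 78023.74.
Deflator = Nominal/Real × 100 = 111179.68/78023.74 × 100 = 142.495.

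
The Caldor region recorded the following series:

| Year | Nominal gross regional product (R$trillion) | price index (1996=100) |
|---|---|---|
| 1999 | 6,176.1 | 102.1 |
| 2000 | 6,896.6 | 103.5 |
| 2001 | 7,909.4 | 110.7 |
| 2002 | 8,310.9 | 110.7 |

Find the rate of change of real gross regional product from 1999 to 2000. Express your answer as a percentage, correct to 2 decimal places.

Real gross regional product 1999 = 6176.1/1.021 = 6049.07.
Real gross regional product 2000 = 6896.6/1.035 = 6663.38.
Change = 6663.38/6049.07 − 1 = 0.1016.

10.16%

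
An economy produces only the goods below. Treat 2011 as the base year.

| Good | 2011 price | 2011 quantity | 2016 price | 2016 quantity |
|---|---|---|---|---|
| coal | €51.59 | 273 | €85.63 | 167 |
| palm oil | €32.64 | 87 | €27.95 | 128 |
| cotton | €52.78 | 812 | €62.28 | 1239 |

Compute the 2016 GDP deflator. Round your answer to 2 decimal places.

121.56

Nominal GDP 2016 = 85.63·167 + 27.95·128 + 62.28·1239 = 95042.73.
Real GDP 2016 (at 2011 prices) = 51.59·167 + 32.64·128 + 52.78·1239 = 78187.87.
Deflator = Nominal/Real × 100 = 95042.73/78187.87 × 100 = 121.557.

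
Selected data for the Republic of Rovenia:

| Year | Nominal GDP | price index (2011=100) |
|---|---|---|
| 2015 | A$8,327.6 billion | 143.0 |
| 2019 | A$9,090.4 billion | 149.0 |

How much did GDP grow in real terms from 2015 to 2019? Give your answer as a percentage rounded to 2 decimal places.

Deflate each year: 2015 → 8327.6/1.430 = 5823.50; 2019 → 9090.4/1.490 = 6100.94.
So real GDP changed by 6100.94/5823.50 − 1 = 0.0476, i.e. 4.76%.

4.76%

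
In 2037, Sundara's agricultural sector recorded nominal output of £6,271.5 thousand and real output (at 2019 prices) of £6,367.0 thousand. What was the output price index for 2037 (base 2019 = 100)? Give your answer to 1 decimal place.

output price index = (Nominal / Real) × 100 = 6271.5 / 6367.0 × 100 = 98.50.

98.5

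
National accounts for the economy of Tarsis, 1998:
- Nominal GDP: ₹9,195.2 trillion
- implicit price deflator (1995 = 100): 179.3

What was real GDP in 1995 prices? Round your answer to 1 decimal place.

Real GDP = Nominal / (implicit price deflator/100) = 9195.2 / 1.793 = 5128.39.

₹5,128.4 trillion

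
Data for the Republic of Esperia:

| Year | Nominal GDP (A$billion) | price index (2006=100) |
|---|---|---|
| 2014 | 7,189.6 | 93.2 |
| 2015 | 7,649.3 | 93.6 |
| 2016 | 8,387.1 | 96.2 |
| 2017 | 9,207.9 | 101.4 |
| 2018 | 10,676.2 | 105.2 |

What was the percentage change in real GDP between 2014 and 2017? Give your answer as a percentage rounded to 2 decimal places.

Real GDP 2014 = 7189.6/0.932 = 7714.16.
Real GDP 2017 = 9207.9/1.014 = 9080.77.
Change = 9080.77/7714.16 − 1 = 0.1772.

17.72%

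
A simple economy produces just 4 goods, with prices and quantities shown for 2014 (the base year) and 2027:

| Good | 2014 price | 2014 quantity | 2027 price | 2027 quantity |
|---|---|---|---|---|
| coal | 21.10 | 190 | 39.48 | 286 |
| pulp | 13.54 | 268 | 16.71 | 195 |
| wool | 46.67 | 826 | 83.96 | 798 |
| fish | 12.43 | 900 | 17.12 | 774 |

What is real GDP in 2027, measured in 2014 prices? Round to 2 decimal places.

Real GDP 2027 = Σ (p_2014 × q_2027) = 21.10·286 + 13.54·195 + 46.67·798 + 12.43·774 = 55538.38.

55538.38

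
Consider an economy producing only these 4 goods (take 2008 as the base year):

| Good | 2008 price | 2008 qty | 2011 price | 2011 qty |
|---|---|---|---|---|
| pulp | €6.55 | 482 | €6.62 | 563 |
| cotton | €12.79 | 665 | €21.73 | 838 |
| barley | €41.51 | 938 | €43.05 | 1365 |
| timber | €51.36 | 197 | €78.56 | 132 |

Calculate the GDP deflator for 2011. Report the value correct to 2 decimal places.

Nominal GDP 2011 = 6.62·563 + 21.73·838 + 43.05·1365 + 78.56·132 = 91069.97.
Real GDP 2011 (at 2008 prices) = 6.55·563 + 12.79·838 + 41.51·1365 + 51.36·132 = 77846.34.
Deflator = Nominal/Real × 100 = 91069.97/77846.34 × 100 = 116.987.

116.99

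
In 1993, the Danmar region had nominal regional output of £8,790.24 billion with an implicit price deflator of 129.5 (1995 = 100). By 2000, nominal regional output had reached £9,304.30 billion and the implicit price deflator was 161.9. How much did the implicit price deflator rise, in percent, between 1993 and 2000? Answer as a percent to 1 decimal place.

25.0%

Price-level change = 161.9 / 129.5 − 1 = 0.2502.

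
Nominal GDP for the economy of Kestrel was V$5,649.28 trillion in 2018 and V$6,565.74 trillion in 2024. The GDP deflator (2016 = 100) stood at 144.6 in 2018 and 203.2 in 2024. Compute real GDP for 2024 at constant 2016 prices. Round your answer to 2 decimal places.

V$3,231.17 trillion

Real GDP = Nominal / (GDP deflator/100) = 6565.74 / 2.032 = 3231.17.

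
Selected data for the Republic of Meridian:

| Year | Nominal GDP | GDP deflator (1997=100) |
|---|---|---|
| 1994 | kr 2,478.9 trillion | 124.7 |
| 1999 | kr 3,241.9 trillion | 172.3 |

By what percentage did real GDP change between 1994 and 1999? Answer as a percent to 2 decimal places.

Real GDP 1994 = 2478.9 / 1.247 = 1987.89.
Real GDP 1999 = 3241.9 / 1.723 = 1881.54.
Real growth = 1881.54 / 1987.89 − 1 = -0.0535.

-5.35%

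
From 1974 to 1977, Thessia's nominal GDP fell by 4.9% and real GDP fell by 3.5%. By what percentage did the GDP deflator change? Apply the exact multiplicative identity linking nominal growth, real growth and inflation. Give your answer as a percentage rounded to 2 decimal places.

-1.45%

(1 + g_nom) = (1 + g_real)(1 + π), so π = 0.9510 / 0.9650 − 1 = -0.01451.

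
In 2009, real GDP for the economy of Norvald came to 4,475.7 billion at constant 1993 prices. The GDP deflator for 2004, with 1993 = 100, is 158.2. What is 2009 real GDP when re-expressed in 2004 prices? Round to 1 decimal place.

7,080.6 billion

Real GDP in 2004 prices = Real GDP in 1993 prices × (P_2004/P_1993) = 4475.7 × 1.582 = 7080.56.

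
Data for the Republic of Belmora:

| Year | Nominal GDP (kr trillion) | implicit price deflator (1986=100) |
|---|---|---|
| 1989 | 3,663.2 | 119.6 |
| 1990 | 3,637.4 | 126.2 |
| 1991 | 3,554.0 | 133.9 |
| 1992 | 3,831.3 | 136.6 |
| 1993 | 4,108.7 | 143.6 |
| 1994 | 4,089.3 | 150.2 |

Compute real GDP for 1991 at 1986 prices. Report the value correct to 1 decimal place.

Real GDP 1991 = 3554.0 / 1.339 = 2654.22.

kr 2,654.2 trillion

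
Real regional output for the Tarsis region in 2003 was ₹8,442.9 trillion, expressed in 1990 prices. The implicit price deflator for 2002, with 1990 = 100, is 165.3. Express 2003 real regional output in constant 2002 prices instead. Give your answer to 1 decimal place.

₹13,956.1 trillion

Real regional output in 2002 prices = Real regional output in 1990 prices × (P_2002/P_1990) = 8442.9 × 1.653 = 13956.11.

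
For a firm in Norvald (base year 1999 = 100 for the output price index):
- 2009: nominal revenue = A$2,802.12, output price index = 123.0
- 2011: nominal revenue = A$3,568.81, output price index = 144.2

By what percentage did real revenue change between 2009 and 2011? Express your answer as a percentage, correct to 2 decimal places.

Deflate each year: 2009 → 2802.12/1.230 = 2278.15; 2011 → 3568.81/1.442 = 2474.90.
So real revenue changed by 2474.90/2278.15 − 1 = 0.0864, i.e. 8.64%.

8.64%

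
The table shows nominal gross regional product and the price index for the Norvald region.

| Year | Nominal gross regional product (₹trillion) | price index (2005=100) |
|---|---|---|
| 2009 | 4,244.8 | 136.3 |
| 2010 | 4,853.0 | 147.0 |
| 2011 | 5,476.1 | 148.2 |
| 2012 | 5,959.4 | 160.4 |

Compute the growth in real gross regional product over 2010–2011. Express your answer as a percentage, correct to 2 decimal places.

11.93%

Real gross regional product 2010 = 4853.0/1.470 = 3301.36.
Real gross regional product 2011 = 5476.1/1.482 = 3695.07.
Change = 3695.07/3301.36 − 1 = 0.1193.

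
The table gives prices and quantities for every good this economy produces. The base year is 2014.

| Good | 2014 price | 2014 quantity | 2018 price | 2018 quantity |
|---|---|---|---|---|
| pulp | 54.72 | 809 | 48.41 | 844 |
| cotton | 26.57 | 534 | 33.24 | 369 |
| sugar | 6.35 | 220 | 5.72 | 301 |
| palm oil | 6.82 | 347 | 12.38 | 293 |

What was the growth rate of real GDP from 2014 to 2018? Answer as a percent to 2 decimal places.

-3.73%

Real GDP 2014 = Nominal GDP 2014 = 54.72·809 + 26.57·534 + 6.35·220 + 6.82·347 = 62220.40.
Real GDP 2018 (at 2014 prices) = 54.72·844 + 26.57·369 + 6.35·301 + 6.82·293 = 59897.62.
Real growth = 59897.62/62220.40 − 1 = -0.0373.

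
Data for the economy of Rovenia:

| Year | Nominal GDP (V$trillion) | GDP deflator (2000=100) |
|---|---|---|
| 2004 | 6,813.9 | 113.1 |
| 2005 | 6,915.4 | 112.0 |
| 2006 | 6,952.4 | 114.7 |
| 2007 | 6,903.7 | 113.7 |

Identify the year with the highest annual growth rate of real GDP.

2005

2005: real = 6915.4/1.120 = 6174.46; growth vs 2004 (6024.67) = 2.49%.
2006: real = 6952.4/1.147 = 6061.38; growth vs 2005 (6174.46) = -1.83%.
2007: real = 6903.7/1.137 = 6071.86; growth vs 2006 (6061.38) = 0.17%.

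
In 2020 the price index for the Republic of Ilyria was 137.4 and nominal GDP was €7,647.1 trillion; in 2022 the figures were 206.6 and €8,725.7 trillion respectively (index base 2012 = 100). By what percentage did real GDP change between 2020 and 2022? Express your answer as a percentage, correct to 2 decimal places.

Deflate each year: 2020 → 7647.1/1.374 = 5565.57; 2022 → 8725.7/2.066 = 4223.48.
So real GDP changed by 4223.48/5565.57 − 1 = -0.2411, i.e. -24.11%.

-24.11%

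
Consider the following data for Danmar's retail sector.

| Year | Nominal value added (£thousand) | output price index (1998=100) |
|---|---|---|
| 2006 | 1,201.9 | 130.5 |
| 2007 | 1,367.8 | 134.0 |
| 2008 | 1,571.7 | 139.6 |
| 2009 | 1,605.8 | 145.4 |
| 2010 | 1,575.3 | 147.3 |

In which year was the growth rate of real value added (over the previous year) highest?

2007: real = 1367.8/1.340 = 1020.75; growth vs 2006 (921.00) = 10.83%.
2008: real = 1571.7/1.396 = 1125.86; growth vs 2007 (1020.75) = 10.30%.
2009: real = 1605.8/1.454 = 1104.40; growth vs 2008 (1125.86) = -1.91%.
2010: real = 1575.3/1.473 = 1069.45; growth vs 2009 (1104.40) = -3.16%.

2007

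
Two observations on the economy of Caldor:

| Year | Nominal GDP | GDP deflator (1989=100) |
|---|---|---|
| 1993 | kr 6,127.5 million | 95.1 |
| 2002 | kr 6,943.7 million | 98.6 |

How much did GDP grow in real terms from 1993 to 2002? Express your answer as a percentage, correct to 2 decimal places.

Deflate each year: 1993 → 6127.5/0.951 = 6443.22; 2002 → 6943.7/0.986 = 7042.29.
So real GDP changed by 7042.29/6443.22 − 1 = 0.0930, i.e. 9.30%.

9.30%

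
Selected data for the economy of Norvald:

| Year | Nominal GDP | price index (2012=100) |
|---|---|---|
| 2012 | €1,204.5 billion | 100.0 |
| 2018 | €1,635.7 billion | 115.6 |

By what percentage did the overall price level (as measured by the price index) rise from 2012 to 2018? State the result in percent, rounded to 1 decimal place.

15.6%

Price-level change = 115.6 / 100.0 − 1 = 0.1560.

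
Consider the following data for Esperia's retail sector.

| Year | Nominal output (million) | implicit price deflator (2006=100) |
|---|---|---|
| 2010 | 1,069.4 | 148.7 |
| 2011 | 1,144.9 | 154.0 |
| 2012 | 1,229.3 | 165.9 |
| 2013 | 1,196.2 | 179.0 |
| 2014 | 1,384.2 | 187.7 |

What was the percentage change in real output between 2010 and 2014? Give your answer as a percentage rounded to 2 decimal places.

Real output 2010 = 1069.4/1.487 = 719.17.
Real output 2014 = 1384.2/1.877 = 737.45.
Change = 737.45/719.17 − 1 = 0.0254.

2.54%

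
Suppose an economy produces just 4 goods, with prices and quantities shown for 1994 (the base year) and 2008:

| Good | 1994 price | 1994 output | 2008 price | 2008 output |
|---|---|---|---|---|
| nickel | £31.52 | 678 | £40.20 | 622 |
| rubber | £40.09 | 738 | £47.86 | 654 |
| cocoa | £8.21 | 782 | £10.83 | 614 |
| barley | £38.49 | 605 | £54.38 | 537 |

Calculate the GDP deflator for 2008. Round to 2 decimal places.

128.83

Nominal GDP 2008 = 40.20·622 + 47.86·654 + 10.83·614 + 54.38·537 = 92156.52.
Real GDP 2008 (at 1994 prices) = 31.52·622 + 40.09·654 + 8.21·614 + 38.49·537 = 71534.37.
Deflator = Nominal/Real × 100 = 92156.52/71534.37 × 100 = 128.828.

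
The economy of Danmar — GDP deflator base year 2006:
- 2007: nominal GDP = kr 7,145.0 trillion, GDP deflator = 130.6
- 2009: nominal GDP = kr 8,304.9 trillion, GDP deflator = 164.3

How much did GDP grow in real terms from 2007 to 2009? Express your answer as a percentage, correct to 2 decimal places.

-7.61%

Real GDP 2007 = 7145.0 / 1.306 = 5470.90.
Real GDP 2009 = 8304.9 / 1.643 = 5054.72.
Real growth = 5054.72 / 5470.90 − 1 = -0.0761.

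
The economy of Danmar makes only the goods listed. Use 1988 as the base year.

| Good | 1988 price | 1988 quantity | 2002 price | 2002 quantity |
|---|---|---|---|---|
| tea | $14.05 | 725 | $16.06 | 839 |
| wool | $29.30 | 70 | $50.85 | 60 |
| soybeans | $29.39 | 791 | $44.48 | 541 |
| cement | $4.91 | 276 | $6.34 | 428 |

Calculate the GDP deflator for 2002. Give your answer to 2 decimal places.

Nominal GDP 2002 = 16.06·839 + 50.85·60 + 44.48·541 + 6.34·428 = 43302.54.
Real GDP 2002 (at 1988 prices) = 14.05·839 + 29.30·60 + 29.39·541 + 4.91·428 = 31547.42.
Deflator = Nominal/Real × 100 = 43302.54/31547.42 × 100 = 137.262.

137.26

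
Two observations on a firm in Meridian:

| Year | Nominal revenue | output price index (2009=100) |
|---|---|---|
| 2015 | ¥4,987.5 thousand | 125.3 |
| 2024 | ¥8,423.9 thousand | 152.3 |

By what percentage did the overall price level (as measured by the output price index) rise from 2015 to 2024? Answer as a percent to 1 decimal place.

Price-level change = 152.3 / 125.3 − 1 = 0.2155.

21.5%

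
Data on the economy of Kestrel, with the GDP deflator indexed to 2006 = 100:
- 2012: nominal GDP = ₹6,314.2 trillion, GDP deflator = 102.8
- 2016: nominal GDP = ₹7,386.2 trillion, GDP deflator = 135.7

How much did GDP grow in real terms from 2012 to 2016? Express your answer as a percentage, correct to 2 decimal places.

Deflate each year: 2012 → 6314.2/1.028 = 6142.22; 2016 → 7386.2/1.357 = 5443.04.
So real GDP changed by 5443.04/6142.22 − 1 = -0.1138, i.e. -11.38%.

-11.38%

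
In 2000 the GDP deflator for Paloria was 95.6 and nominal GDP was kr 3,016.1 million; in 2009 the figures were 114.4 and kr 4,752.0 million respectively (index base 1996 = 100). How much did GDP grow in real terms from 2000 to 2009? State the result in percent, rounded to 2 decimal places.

Deflate each year: 2000 → 3016.1/0.956 = 3154.92; 2009 → 4752.0/1.144 = 4153.85.
So real GDP changed by 4153.85/3154.92 − 1 = 0.3166, i.e. 31.66%.

31.66%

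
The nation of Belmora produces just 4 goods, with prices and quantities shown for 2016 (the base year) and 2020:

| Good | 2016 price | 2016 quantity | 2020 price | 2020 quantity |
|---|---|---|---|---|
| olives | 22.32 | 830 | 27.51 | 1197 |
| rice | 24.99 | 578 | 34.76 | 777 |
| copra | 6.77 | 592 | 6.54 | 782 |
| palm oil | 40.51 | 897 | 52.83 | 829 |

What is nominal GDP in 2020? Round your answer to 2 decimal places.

Nominal GDP 2020 = Σ (p_2020 × q_2020) = 27.51·1197 + 34.76·777 + 6.54·782 + 52.83·829 = 108848.34.

108848.34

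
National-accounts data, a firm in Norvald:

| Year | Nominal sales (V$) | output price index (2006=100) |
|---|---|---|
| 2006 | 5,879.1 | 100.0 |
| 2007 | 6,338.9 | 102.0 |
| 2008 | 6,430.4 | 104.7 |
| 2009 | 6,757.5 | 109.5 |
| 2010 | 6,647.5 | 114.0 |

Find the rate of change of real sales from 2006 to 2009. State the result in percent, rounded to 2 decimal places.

4.97%

Real sales 2006 = 5879.1/1.000 = 5879.10.
Real sales 2009 = 6757.5/1.095 = 6171.23.
Change = 6171.23/5879.10 − 1 = 0.0497.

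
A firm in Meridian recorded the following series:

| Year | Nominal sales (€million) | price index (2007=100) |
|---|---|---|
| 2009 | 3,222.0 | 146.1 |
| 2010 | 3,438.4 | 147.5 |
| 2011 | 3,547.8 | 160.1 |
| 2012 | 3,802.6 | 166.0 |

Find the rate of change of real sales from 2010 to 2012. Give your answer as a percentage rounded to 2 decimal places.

-1.73%

Real sales 2010 = 3438.4/1.475 = 2331.12.
Real sales 2012 = 3802.6/1.660 = 2290.72.
Change = 2290.72/2331.12 − 1 = -0.0173.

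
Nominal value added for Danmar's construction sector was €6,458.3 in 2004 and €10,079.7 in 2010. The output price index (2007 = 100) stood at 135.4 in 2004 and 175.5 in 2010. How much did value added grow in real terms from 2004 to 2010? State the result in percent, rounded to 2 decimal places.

Deflate each year: 2004 → 6458.3/1.354 = 4769.79; 2010 → 10079.7/1.755 = 5743.42.
So real value added changed by 5743.42/4769.79 − 1 = 0.2041, i.e. 20.41%.

20.41%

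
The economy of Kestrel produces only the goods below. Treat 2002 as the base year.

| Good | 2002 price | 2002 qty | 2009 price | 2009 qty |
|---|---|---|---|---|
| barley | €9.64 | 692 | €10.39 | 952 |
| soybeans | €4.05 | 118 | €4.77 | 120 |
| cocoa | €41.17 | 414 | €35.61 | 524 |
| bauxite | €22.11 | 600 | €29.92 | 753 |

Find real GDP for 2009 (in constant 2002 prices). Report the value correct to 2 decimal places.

Real GDP 2009 = Σ (p_2002 × q_2009) = 9.64·952 + 4.05·120 + 41.17·524 + 22.11·753 = 47885.19.

€47885.19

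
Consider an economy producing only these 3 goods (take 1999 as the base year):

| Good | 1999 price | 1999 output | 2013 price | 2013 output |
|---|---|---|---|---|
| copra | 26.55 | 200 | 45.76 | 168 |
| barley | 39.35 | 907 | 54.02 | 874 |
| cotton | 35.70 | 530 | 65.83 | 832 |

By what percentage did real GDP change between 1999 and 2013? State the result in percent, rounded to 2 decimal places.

Real GDP 1999 = Nominal GDP 1999 = 26.55·200 + 39.35·907 + 35.70·530 = 59921.45.
Real GDP 2013 (at 1999 prices) = 26.55·168 + 39.35·874 + 35.70·832 = 68554.70.
Real growth = 68554.70/59921.45 − 1 = 0.1441.

14.41%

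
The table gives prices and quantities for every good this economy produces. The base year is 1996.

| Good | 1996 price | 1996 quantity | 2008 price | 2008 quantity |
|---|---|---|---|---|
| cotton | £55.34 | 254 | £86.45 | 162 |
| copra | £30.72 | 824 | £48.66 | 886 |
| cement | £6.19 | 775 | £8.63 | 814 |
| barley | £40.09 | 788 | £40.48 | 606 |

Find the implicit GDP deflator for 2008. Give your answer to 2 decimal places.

Nominal GDP 2008 = 86.45·162 + 48.66·886 + 8.63·814 + 40.48·606 = 88673.36.
Real GDP 2008 (at 1996 prices) = 55.34·162 + 30.72·886 + 6.19·814 + 40.09·606 = 65516.20.
Deflator = Nominal/Real × 100 = 88673.36/65516.20 × 100 = 135.346.

135.35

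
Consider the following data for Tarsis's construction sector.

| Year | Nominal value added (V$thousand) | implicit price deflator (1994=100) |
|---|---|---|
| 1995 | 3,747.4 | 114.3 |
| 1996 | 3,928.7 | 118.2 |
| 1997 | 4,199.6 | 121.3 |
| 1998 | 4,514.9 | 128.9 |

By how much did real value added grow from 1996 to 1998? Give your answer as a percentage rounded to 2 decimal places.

5.38%

Real value added 1996 = 3928.7/1.182 = 3323.77.
Real value added 1998 = 4514.9/1.289 = 3502.64.
Change = 3502.64/3323.77 − 1 = 0.0538.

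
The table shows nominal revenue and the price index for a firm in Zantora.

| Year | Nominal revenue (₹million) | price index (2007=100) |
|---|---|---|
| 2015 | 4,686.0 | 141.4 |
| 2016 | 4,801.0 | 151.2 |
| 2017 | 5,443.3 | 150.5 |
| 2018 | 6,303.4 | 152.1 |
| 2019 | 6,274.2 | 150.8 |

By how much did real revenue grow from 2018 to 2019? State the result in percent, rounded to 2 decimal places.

0.39%

Real revenue 2018 = 6303.4/1.521 = 4144.25.
Real revenue 2019 = 6274.2/1.508 = 4160.61.
Change = 4160.61/4144.25 − 1 = 0.0039.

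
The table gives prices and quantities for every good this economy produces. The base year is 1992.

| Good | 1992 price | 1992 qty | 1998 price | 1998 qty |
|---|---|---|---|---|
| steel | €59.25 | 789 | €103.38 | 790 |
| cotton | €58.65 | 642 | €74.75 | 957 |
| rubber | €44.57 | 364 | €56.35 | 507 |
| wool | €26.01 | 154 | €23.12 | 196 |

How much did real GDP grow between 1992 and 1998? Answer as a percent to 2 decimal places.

24.85%

Real GDP 1992 = Nominal GDP 1992 = 59.25·789 + 58.65·642 + 44.57·364 + 26.01·154 = 104630.57.
Real GDP 1998 (at 1992 prices) = 59.25·790 + 58.65·957 + 44.57·507 + 26.01·196 = 130630.50.
Real growth = 130630.50/104630.57 − 1 = 0.2485.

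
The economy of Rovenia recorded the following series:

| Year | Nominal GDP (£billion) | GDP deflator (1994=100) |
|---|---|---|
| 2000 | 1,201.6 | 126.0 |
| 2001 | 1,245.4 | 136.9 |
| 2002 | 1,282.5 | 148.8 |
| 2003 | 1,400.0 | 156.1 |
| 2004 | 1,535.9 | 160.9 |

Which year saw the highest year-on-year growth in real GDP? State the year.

2004

2001: real = 1245.4/1.369 = 909.72; growth vs 2000 (953.65) = -4.61%.
2002: real = 1282.5/1.488 = 861.90; growth vs 2001 (909.72) = -5.26%.
2003: real = 1400.0/1.561 = 896.86; growth vs 2002 (861.90) = 4.06%.
2004: real = 1535.9/1.609 = 954.57; growth vs 2003 (896.86) = 6.43%.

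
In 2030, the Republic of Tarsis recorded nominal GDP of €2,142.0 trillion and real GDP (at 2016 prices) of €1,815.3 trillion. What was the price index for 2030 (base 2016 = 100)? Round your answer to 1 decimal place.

118.0

price index = (Nominal / Real) × 100 = 2142.0 / 1815.3 × 100 = 118.00.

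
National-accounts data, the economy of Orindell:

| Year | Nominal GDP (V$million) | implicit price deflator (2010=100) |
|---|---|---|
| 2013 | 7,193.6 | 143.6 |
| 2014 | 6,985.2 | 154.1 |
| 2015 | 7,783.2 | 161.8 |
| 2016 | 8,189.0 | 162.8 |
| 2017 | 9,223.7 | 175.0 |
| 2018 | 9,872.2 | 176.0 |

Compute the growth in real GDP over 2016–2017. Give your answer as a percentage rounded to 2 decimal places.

Real GDP 2016 = 8189.0/1.628 = 5030.10.
Real GDP 2017 = 9223.7/1.750 = 5270.69.
Change = 5270.69/5030.10 − 1 = 0.0478.

4.78%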